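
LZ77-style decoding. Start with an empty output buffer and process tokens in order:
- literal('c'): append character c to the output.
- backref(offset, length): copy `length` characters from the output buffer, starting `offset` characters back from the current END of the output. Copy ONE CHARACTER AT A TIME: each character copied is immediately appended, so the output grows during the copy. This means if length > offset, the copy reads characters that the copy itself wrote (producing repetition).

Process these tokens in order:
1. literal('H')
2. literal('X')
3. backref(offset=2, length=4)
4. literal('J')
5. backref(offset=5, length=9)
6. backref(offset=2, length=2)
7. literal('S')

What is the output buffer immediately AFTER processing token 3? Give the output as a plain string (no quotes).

Answer: HXHXHX

Derivation:
Token 1: literal('H'). Output: "H"
Token 2: literal('X'). Output: "HX"
Token 3: backref(off=2, len=4) (overlapping!). Copied 'HXHX' from pos 0. Output: "HXHXHX"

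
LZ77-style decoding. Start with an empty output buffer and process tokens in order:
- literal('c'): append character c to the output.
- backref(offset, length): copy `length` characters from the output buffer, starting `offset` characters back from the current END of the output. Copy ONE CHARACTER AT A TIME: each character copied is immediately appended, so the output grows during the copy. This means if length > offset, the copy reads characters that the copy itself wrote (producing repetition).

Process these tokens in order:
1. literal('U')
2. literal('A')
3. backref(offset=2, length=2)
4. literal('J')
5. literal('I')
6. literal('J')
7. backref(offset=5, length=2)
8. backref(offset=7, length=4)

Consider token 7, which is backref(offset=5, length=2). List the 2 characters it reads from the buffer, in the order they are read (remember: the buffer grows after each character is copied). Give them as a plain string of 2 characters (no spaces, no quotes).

Token 1: literal('U'). Output: "U"
Token 2: literal('A'). Output: "UA"
Token 3: backref(off=2, len=2). Copied 'UA' from pos 0. Output: "UAUA"
Token 4: literal('J'). Output: "UAUAJ"
Token 5: literal('I'). Output: "UAUAJI"
Token 6: literal('J'). Output: "UAUAJIJ"
Token 7: backref(off=5, len=2). Buffer before: "UAUAJIJ" (len 7)
  byte 1: read out[2]='U', append. Buffer now: "UAUAJIJU"
  byte 2: read out[3]='A', append. Buffer now: "UAUAJIJUA"

Answer: UA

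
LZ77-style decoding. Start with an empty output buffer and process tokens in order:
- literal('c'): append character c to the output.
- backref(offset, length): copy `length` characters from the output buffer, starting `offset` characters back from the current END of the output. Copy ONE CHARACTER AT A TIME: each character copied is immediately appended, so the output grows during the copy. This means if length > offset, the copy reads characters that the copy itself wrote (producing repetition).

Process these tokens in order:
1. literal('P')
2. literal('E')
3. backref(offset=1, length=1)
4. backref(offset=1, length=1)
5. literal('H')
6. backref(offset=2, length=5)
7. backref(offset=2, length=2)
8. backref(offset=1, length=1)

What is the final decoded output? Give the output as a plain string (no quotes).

Answer: PEEEHEHEHEHEE

Derivation:
Token 1: literal('P'). Output: "P"
Token 2: literal('E'). Output: "PE"
Token 3: backref(off=1, len=1). Copied 'E' from pos 1. Output: "PEE"
Token 4: backref(off=1, len=1). Copied 'E' from pos 2. Output: "PEEE"
Token 5: literal('H'). Output: "PEEEH"
Token 6: backref(off=2, len=5) (overlapping!). Copied 'EHEHE' from pos 3. Output: "PEEEHEHEHE"
Token 7: backref(off=2, len=2). Copied 'HE' from pos 8. Output: "PEEEHEHEHEHE"
Token 8: backref(off=1, len=1). Copied 'E' from pos 11. Output: "PEEEHEHEHEHEE"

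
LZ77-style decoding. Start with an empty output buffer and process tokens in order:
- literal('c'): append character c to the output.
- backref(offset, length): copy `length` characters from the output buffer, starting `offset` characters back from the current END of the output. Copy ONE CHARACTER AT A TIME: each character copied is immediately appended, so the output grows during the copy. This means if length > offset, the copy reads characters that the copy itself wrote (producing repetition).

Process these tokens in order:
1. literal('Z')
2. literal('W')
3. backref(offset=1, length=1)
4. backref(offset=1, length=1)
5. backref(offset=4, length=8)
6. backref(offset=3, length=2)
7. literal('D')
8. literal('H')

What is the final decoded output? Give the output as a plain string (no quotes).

Answer: ZWWWZWWWZWWWWWDH

Derivation:
Token 1: literal('Z'). Output: "Z"
Token 2: literal('W'). Output: "ZW"
Token 3: backref(off=1, len=1). Copied 'W' from pos 1. Output: "ZWW"
Token 4: backref(off=1, len=1). Copied 'W' from pos 2. Output: "ZWWW"
Token 5: backref(off=4, len=8) (overlapping!). Copied 'ZWWWZWWW' from pos 0. Output: "ZWWWZWWWZWWW"
Token 6: backref(off=3, len=2). Copied 'WW' from pos 9. Output: "ZWWWZWWWZWWWWW"
Token 7: literal('D'). Output: "ZWWWZWWWZWWWWWD"
Token 8: literal('H'). Output: "ZWWWZWWWZWWWWWDH"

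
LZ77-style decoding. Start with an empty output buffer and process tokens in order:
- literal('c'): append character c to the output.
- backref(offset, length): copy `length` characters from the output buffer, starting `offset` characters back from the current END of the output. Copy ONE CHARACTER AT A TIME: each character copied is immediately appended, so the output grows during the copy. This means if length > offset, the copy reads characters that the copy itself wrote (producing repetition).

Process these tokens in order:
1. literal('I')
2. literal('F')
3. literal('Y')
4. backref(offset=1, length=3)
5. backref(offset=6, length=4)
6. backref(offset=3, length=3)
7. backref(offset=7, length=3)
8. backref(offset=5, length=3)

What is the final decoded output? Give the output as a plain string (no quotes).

Token 1: literal('I'). Output: "I"
Token 2: literal('F'). Output: "IF"
Token 3: literal('Y'). Output: "IFY"
Token 4: backref(off=1, len=3) (overlapping!). Copied 'YYY' from pos 2. Output: "IFYYYY"
Token 5: backref(off=6, len=4). Copied 'IFYY' from pos 0. Output: "IFYYYYIFYY"
Token 6: backref(off=3, len=3). Copied 'FYY' from pos 7. Output: "IFYYYYIFYYFYY"
Token 7: backref(off=7, len=3). Copied 'IFY' from pos 6. Output: "IFYYYYIFYYFYYIFY"
Token 8: backref(off=5, len=3). Copied 'YYI' from pos 11. Output: "IFYYYYIFYYFYYIFYYYI"

Answer: IFYYYYIFYYFYYIFYYYI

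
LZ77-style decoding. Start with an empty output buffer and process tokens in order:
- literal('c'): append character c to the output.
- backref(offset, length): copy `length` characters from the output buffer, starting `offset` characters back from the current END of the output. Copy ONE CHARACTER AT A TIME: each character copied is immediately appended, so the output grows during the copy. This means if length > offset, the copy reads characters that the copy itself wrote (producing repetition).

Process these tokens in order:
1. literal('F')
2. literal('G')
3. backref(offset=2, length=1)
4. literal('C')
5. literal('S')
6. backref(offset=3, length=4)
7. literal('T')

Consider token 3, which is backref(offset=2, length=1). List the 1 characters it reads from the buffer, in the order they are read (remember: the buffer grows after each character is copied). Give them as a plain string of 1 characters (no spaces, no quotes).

Answer: F

Derivation:
Token 1: literal('F'). Output: "F"
Token 2: literal('G'). Output: "FG"
Token 3: backref(off=2, len=1). Buffer before: "FG" (len 2)
  byte 1: read out[0]='F', append. Buffer now: "FGF"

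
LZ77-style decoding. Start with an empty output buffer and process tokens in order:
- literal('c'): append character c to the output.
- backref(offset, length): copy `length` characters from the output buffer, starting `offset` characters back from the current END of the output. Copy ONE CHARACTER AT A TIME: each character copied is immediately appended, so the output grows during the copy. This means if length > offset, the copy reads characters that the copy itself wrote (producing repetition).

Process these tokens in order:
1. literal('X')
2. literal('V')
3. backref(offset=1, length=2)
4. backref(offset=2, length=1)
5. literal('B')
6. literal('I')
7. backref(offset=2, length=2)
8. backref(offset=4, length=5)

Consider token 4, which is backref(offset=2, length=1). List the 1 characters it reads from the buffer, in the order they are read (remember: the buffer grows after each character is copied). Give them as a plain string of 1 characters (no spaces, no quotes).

Answer: V

Derivation:
Token 1: literal('X'). Output: "X"
Token 2: literal('V'). Output: "XV"
Token 3: backref(off=1, len=2) (overlapping!). Copied 'VV' from pos 1. Output: "XVVV"
Token 4: backref(off=2, len=1). Buffer before: "XVVV" (len 4)
  byte 1: read out[2]='V', append. Buffer now: "XVVVV"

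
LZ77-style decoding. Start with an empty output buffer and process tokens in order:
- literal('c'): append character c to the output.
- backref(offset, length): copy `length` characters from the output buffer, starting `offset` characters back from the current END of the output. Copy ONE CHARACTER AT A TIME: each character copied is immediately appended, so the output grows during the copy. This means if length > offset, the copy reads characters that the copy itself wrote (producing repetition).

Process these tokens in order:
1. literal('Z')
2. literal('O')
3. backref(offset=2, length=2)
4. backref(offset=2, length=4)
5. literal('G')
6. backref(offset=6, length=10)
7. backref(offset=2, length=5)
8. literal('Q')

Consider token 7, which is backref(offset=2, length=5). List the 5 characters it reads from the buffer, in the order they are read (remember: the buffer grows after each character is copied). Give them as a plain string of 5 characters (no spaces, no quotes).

Token 1: literal('Z'). Output: "Z"
Token 2: literal('O'). Output: "ZO"
Token 3: backref(off=2, len=2). Copied 'ZO' from pos 0. Output: "ZOZO"
Token 4: backref(off=2, len=4) (overlapping!). Copied 'ZOZO' from pos 2. Output: "ZOZOZOZO"
Token 5: literal('G'). Output: "ZOZOZOZOG"
Token 6: backref(off=6, len=10) (overlapping!). Copied 'OZOZOGOZOZ' from pos 3. Output: "ZOZOZOZOGOZOZOGOZOZ"
Token 7: backref(off=2, len=5). Buffer before: "ZOZOZOZOGOZOZOGOZOZ" (len 19)
  byte 1: read out[17]='O', append. Buffer now: "ZOZOZOZOGOZOZOGOZOZO"
  byte 2: read out[18]='Z', append. Buffer now: "ZOZOZOZOGOZOZOGOZOZOZ"
  byte 3: read out[19]='O', append. Buffer now: "ZOZOZOZOGOZOZOGOZOZOZO"
  byte 4: read out[20]='Z', append. Buffer now: "ZOZOZOZOGOZOZOGOZOZOZOZ"
  byte 5: read out[21]='O', append. Buffer now: "ZOZOZOZOGOZOZOGOZOZOZOZO"

Answer: OZOZO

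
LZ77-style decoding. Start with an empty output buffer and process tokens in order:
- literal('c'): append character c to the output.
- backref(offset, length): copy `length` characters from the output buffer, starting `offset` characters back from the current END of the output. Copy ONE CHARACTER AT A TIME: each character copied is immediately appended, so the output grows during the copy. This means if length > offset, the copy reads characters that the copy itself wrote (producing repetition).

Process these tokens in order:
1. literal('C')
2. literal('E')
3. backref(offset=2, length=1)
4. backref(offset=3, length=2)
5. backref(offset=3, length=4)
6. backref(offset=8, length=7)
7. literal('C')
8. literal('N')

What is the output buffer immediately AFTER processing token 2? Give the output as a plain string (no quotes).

Token 1: literal('C'). Output: "C"
Token 2: literal('E'). Output: "CE"

Answer: CE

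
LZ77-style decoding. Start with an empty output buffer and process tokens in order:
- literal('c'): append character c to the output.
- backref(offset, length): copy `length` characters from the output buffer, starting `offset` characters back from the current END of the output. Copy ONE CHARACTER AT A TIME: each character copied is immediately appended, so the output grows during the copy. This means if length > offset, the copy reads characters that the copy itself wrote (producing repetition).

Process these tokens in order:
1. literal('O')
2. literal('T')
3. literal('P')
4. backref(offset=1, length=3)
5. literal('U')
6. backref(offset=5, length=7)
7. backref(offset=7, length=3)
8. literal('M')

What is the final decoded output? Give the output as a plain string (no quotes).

Answer: OTPPPPUPPPPUPPPPPM

Derivation:
Token 1: literal('O'). Output: "O"
Token 2: literal('T'). Output: "OT"
Token 3: literal('P'). Output: "OTP"
Token 4: backref(off=1, len=3) (overlapping!). Copied 'PPP' from pos 2. Output: "OTPPPP"
Token 5: literal('U'). Output: "OTPPPPU"
Token 6: backref(off=5, len=7) (overlapping!). Copied 'PPPPUPP' from pos 2. Output: "OTPPPPUPPPPUPP"
Token 7: backref(off=7, len=3). Copied 'PPP' from pos 7. Output: "OTPPPPUPPPPUPPPPP"
Token 8: literal('M'). Output: "OTPPPPUPPPPUPPPPPM"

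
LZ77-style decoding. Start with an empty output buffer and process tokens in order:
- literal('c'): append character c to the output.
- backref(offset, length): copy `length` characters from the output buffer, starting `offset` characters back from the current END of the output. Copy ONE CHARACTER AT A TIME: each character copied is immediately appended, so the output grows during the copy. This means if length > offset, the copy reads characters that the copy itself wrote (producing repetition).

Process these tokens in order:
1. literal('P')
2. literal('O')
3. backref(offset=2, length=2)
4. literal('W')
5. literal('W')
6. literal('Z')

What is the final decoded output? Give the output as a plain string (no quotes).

Answer: POPOWWZ

Derivation:
Token 1: literal('P'). Output: "P"
Token 2: literal('O'). Output: "PO"
Token 3: backref(off=2, len=2). Copied 'PO' from pos 0. Output: "POPO"
Token 4: literal('W'). Output: "POPOW"
Token 5: literal('W'). Output: "POPOWW"
Token 6: literal('Z'). Output: "POPOWWZ"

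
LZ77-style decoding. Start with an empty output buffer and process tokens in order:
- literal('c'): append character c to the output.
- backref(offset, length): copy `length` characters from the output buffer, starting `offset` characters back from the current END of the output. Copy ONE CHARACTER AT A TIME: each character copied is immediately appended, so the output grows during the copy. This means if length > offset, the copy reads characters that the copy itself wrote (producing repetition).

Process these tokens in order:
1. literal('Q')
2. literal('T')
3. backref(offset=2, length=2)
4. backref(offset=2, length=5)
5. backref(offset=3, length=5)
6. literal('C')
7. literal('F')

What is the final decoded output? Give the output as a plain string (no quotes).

Token 1: literal('Q'). Output: "Q"
Token 2: literal('T'). Output: "QT"
Token 3: backref(off=2, len=2). Copied 'QT' from pos 0. Output: "QTQT"
Token 4: backref(off=2, len=5) (overlapping!). Copied 'QTQTQ' from pos 2. Output: "QTQTQTQTQ"
Token 5: backref(off=3, len=5) (overlapping!). Copied 'QTQQT' from pos 6. Output: "QTQTQTQTQQTQQT"
Token 6: literal('C'). Output: "QTQTQTQTQQTQQTC"
Token 7: literal('F'). Output: "QTQTQTQTQQTQQTCF"

Answer: QTQTQTQTQQTQQTCF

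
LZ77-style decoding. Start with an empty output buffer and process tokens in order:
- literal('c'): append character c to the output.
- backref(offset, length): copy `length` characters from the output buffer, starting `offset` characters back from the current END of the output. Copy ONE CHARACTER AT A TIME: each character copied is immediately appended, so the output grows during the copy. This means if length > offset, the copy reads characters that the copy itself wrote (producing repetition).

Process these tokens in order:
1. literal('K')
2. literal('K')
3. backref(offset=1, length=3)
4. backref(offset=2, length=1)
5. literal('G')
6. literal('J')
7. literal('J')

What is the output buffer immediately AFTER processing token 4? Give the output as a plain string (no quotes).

Token 1: literal('K'). Output: "K"
Token 2: literal('K'). Output: "KK"
Token 3: backref(off=1, len=3) (overlapping!). Copied 'KKK' from pos 1. Output: "KKKKK"
Token 4: backref(off=2, len=1). Copied 'K' from pos 3. Output: "KKKKKK"

Answer: KKKKKK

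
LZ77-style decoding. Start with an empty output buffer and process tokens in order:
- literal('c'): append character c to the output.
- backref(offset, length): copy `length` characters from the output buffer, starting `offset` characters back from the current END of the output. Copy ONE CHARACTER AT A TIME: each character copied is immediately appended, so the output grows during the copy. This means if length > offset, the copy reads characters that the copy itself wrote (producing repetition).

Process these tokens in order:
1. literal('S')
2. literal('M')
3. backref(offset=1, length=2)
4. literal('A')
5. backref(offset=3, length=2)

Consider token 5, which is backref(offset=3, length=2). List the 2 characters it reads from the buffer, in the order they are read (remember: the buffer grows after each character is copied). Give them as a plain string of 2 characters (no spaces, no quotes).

Answer: MM

Derivation:
Token 1: literal('S'). Output: "S"
Token 2: literal('M'). Output: "SM"
Token 3: backref(off=1, len=2) (overlapping!). Copied 'MM' from pos 1. Output: "SMMM"
Token 4: literal('A'). Output: "SMMMA"
Token 5: backref(off=3, len=2). Buffer before: "SMMMA" (len 5)
  byte 1: read out[2]='M', append. Buffer now: "SMMMAM"
  byte 2: read out[3]='M', append. Buffer now: "SMMMAMM"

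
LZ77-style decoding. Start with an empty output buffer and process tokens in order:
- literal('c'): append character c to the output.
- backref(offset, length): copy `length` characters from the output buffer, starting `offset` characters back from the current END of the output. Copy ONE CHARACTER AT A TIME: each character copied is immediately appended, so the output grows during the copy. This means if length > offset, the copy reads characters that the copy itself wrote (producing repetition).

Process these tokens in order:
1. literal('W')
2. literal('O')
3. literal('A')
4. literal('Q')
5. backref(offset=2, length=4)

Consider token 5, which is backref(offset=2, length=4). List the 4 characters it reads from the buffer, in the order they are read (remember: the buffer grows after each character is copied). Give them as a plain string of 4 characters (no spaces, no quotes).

Answer: AQAQ

Derivation:
Token 1: literal('W'). Output: "W"
Token 2: literal('O'). Output: "WO"
Token 3: literal('A'). Output: "WOA"
Token 4: literal('Q'). Output: "WOAQ"
Token 5: backref(off=2, len=4). Buffer before: "WOAQ" (len 4)
  byte 1: read out[2]='A', append. Buffer now: "WOAQA"
  byte 2: read out[3]='Q', append. Buffer now: "WOAQAQ"
  byte 3: read out[4]='A', append. Buffer now: "WOAQAQA"
  byte 4: read out[5]='Q', append. Buffer now: "WOAQAQAQ"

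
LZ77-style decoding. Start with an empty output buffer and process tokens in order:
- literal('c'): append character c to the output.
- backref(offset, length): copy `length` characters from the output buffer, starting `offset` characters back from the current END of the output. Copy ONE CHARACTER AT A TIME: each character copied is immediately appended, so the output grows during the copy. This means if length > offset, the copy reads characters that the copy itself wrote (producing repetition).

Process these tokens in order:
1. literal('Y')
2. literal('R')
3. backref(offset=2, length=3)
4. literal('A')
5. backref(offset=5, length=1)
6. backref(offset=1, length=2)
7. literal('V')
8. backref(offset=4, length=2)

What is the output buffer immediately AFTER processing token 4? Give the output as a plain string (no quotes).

Answer: YRYRYA

Derivation:
Token 1: literal('Y'). Output: "Y"
Token 2: literal('R'). Output: "YR"
Token 3: backref(off=2, len=3) (overlapping!). Copied 'YRY' from pos 0. Output: "YRYRY"
Token 4: literal('A'). Output: "YRYRYA"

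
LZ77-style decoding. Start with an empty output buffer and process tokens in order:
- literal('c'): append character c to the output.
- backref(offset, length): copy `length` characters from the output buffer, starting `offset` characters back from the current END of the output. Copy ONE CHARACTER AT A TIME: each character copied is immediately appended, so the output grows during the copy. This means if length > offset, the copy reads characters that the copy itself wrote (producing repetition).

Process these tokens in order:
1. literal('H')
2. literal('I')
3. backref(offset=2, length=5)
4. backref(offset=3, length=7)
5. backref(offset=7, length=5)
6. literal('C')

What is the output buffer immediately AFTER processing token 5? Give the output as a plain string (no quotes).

Answer: HIHIHIHHIHHIHHHIHHI

Derivation:
Token 1: literal('H'). Output: "H"
Token 2: literal('I'). Output: "HI"
Token 3: backref(off=2, len=5) (overlapping!). Copied 'HIHIH' from pos 0. Output: "HIHIHIH"
Token 4: backref(off=3, len=7) (overlapping!). Copied 'HIHHIHH' from pos 4. Output: "HIHIHIHHIHHIHH"
Token 5: backref(off=7, len=5). Copied 'HIHHI' from pos 7. Output: "HIHIHIHHIHHIHHHIHHI"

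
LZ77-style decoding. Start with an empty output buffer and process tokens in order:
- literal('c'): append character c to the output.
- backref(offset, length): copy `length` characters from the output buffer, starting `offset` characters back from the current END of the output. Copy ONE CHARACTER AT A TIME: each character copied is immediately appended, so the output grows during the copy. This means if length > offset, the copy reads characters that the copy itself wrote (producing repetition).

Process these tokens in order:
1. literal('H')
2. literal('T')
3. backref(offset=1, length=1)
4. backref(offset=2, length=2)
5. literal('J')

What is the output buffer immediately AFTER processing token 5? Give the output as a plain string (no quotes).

Token 1: literal('H'). Output: "H"
Token 2: literal('T'). Output: "HT"
Token 3: backref(off=1, len=1). Copied 'T' from pos 1. Output: "HTT"
Token 4: backref(off=2, len=2). Copied 'TT' from pos 1. Output: "HTTTT"
Token 5: literal('J'). Output: "HTTTTJ"

Answer: HTTTTJ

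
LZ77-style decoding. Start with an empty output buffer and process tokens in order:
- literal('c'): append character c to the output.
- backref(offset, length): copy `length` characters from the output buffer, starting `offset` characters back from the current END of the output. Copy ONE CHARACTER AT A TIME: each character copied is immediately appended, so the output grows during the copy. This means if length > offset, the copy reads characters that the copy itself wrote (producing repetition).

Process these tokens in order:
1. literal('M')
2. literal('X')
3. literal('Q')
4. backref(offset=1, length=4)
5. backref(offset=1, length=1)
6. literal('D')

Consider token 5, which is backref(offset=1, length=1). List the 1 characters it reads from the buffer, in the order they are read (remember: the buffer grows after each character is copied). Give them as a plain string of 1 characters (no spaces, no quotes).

Answer: Q

Derivation:
Token 1: literal('M'). Output: "M"
Token 2: literal('X'). Output: "MX"
Token 3: literal('Q'). Output: "MXQ"
Token 4: backref(off=1, len=4) (overlapping!). Copied 'QQQQ' from pos 2. Output: "MXQQQQQ"
Token 5: backref(off=1, len=1). Buffer before: "MXQQQQQ" (len 7)
  byte 1: read out[6]='Q', append. Buffer now: "MXQQQQQQ"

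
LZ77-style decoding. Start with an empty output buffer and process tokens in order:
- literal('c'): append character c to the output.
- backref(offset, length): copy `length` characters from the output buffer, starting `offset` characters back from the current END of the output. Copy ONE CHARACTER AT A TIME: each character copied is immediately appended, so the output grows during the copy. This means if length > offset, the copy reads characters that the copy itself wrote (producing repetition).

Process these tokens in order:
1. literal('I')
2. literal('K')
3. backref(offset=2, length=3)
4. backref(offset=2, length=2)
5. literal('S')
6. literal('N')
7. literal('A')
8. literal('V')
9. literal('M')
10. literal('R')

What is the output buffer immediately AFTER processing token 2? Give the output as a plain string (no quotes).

Token 1: literal('I'). Output: "I"
Token 2: literal('K'). Output: "IK"

Answer: IK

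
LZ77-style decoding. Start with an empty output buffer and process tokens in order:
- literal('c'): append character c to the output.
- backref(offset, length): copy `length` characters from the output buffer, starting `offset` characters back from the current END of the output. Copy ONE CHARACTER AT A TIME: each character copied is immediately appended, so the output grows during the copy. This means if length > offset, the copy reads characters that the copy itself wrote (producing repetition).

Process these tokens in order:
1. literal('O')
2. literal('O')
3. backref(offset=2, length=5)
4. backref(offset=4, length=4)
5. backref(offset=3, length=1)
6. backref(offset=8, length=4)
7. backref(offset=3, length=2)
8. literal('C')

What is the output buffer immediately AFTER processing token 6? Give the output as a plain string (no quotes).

Token 1: literal('O'). Output: "O"
Token 2: literal('O'). Output: "OO"
Token 3: backref(off=2, len=5) (overlapping!). Copied 'OOOOO' from pos 0. Output: "OOOOOOO"
Token 4: backref(off=4, len=4). Copied 'OOOO' from pos 3. Output: "OOOOOOOOOOO"
Token 5: backref(off=3, len=1). Copied 'O' from pos 8. Output: "OOOOOOOOOOOO"
Token 6: backref(off=8, len=4). Copied 'OOOO' from pos 4. Output: "OOOOOOOOOOOOOOOO"

Answer: OOOOOOOOOOOOOOOO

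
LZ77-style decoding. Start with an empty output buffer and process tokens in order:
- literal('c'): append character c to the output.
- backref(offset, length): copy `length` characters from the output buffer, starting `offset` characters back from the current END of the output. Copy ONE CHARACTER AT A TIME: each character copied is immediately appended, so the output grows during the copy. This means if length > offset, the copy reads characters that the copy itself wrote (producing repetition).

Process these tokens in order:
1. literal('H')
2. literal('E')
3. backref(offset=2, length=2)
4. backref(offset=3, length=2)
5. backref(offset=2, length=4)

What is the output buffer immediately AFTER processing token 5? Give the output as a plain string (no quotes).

Token 1: literal('H'). Output: "H"
Token 2: literal('E'). Output: "HE"
Token 3: backref(off=2, len=2). Copied 'HE' from pos 0. Output: "HEHE"
Token 4: backref(off=3, len=2). Copied 'EH' from pos 1. Output: "HEHEEH"
Token 5: backref(off=2, len=4) (overlapping!). Copied 'EHEH' from pos 4. Output: "HEHEEHEHEH"

Answer: HEHEEHEHEH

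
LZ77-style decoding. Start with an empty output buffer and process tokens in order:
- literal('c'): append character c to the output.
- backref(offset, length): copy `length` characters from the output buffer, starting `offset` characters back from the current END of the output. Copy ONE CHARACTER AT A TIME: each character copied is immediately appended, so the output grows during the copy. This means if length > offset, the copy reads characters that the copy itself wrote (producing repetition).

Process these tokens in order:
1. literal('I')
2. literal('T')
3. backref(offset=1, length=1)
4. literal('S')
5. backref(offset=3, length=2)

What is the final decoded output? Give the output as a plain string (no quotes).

Token 1: literal('I'). Output: "I"
Token 2: literal('T'). Output: "IT"
Token 3: backref(off=1, len=1). Copied 'T' from pos 1. Output: "ITT"
Token 4: literal('S'). Output: "ITTS"
Token 5: backref(off=3, len=2). Copied 'TT' from pos 1. Output: "ITTSTT"

Answer: ITTSTT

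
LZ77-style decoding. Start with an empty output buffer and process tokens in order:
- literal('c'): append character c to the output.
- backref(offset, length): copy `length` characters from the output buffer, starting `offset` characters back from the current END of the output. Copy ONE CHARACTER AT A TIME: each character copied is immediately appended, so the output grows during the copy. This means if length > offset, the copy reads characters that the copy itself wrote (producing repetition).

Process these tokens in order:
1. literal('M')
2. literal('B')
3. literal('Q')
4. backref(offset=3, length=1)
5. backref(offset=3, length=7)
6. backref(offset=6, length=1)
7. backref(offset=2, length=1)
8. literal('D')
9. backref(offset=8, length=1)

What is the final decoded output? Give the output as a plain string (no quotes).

Answer: MBQMBQMBQMBQBDM

Derivation:
Token 1: literal('M'). Output: "M"
Token 2: literal('B'). Output: "MB"
Token 3: literal('Q'). Output: "MBQ"
Token 4: backref(off=3, len=1). Copied 'M' from pos 0. Output: "MBQM"
Token 5: backref(off=3, len=7) (overlapping!). Copied 'BQMBQMB' from pos 1. Output: "MBQMBQMBQMB"
Token 6: backref(off=6, len=1). Copied 'Q' from pos 5. Output: "MBQMBQMBQMBQ"
Token 7: backref(off=2, len=1). Copied 'B' from pos 10. Output: "MBQMBQMBQMBQB"
Token 8: literal('D'). Output: "MBQMBQMBQMBQBD"
Token 9: backref(off=8, len=1). Copied 'M' from pos 6. Output: "MBQMBQMBQMBQBDM"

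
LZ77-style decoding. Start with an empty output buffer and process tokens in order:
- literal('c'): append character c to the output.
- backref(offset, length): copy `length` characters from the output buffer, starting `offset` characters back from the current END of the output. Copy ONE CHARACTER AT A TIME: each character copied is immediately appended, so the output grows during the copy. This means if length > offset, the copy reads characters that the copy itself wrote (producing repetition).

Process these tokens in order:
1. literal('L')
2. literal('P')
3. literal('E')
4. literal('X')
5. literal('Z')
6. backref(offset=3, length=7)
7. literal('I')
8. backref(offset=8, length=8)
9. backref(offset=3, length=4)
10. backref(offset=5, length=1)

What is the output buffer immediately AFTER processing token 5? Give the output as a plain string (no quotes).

Token 1: literal('L'). Output: "L"
Token 2: literal('P'). Output: "LP"
Token 3: literal('E'). Output: "LPE"
Token 4: literal('X'). Output: "LPEX"
Token 5: literal('Z'). Output: "LPEXZ"

Answer: LPEXZ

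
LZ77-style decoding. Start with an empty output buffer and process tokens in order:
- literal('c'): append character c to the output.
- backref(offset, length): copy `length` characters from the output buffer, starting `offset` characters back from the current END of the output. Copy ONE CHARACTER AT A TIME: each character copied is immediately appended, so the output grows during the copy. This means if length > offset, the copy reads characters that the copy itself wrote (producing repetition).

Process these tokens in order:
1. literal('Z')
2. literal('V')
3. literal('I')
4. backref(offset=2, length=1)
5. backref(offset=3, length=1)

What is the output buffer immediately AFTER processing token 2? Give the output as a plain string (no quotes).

Token 1: literal('Z'). Output: "Z"
Token 2: literal('V'). Output: "ZV"

Answer: ZV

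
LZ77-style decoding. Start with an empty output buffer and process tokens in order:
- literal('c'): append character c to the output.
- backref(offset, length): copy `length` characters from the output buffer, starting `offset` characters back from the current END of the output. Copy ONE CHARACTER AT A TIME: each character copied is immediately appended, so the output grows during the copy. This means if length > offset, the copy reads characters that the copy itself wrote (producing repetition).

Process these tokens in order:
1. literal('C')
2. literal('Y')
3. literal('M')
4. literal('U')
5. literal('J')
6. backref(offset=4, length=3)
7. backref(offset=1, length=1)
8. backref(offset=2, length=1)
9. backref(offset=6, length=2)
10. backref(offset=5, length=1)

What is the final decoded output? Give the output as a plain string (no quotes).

Token 1: literal('C'). Output: "C"
Token 2: literal('Y'). Output: "CY"
Token 3: literal('M'). Output: "CYM"
Token 4: literal('U'). Output: "CYMU"
Token 5: literal('J'). Output: "CYMUJ"
Token 6: backref(off=4, len=3). Copied 'YMU' from pos 1. Output: "CYMUJYMU"
Token 7: backref(off=1, len=1). Copied 'U' from pos 7. Output: "CYMUJYMUU"
Token 8: backref(off=2, len=1). Copied 'U' from pos 7. Output: "CYMUJYMUUU"
Token 9: backref(off=6, len=2). Copied 'JY' from pos 4. Output: "CYMUJYMUUUJY"
Token 10: backref(off=5, len=1). Copied 'U' from pos 7. Output: "CYMUJYMUUUJYU"

Answer: CYMUJYMUUUJYU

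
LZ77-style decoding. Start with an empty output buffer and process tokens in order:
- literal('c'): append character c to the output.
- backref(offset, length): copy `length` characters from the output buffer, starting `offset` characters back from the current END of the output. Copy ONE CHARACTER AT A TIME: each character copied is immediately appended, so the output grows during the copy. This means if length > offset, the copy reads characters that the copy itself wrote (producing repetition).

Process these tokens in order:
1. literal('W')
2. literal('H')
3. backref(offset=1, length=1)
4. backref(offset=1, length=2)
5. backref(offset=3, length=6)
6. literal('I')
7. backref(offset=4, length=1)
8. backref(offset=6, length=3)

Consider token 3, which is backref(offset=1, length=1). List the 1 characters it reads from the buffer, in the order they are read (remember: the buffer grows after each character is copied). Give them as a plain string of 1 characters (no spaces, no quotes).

Answer: H

Derivation:
Token 1: literal('W'). Output: "W"
Token 2: literal('H'). Output: "WH"
Token 3: backref(off=1, len=1). Buffer before: "WH" (len 2)
  byte 1: read out[1]='H', append. Buffer now: "WHH"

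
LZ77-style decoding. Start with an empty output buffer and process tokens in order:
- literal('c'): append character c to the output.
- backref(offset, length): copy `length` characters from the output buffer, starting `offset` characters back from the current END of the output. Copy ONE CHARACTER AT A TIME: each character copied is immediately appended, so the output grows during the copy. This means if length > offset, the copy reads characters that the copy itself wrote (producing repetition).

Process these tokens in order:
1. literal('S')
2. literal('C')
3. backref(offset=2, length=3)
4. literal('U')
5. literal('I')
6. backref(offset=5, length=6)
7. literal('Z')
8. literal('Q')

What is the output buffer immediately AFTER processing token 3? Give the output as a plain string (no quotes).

Answer: SCSCS

Derivation:
Token 1: literal('S'). Output: "S"
Token 2: literal('C'). Output: "SC"
Token 3: backref(off=2, len=3) (overlapping!). Copied 'SCS' from pos 0. Output: "SCSCS"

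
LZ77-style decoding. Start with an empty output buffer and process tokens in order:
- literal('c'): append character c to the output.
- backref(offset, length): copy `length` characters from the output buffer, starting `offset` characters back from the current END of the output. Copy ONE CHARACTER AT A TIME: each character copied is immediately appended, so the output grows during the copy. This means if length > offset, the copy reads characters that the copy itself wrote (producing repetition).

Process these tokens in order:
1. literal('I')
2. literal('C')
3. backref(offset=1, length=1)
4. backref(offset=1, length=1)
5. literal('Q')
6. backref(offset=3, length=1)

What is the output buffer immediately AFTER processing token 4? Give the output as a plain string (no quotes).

Token 1: literal('I'). Output: "I"
Token 2: literal('C'). Output: "IC"
Token 3: backref(off=1, len=1). Copied 'C' from pos 1. Output: "ICC"
Token 4: backref(off=1, len=1). Copied 'C' from pos 2. Output: "ICCC"

Answer: ICCC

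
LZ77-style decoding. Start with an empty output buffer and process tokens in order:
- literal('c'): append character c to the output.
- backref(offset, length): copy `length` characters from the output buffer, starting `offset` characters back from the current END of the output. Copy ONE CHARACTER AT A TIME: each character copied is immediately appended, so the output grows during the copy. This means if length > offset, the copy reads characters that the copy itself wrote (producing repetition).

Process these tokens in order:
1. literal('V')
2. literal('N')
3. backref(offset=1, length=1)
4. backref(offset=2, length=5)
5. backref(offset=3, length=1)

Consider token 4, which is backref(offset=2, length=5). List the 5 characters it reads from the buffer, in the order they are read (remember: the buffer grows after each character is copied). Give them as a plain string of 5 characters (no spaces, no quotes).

Token 1: literal('V'). Output: "V"
Token 2: literal('N'). Output: "VN"
Token 3: backref(off=1, len=1). Copied 'N' from pos 1. Output: "VNN"
Token 4: backref(off=2, len=5). Buffer before: "VNN" (len 3)
  byte 1: read out[1]='N', append. Buffer now: "VNNN"
  byte 2: read out[2]='N', append. Buffer now: "VNNNN"
  byte 3: read out[3]='N', append. Buffer now: "VNNNNN"
  byte 4: read out[4]='N', append. Buffer now: "VNNNNNN"
  byte 5: read out[5]='N', append. Buffer now: "VNNNNNNN"

Answer: NNNNN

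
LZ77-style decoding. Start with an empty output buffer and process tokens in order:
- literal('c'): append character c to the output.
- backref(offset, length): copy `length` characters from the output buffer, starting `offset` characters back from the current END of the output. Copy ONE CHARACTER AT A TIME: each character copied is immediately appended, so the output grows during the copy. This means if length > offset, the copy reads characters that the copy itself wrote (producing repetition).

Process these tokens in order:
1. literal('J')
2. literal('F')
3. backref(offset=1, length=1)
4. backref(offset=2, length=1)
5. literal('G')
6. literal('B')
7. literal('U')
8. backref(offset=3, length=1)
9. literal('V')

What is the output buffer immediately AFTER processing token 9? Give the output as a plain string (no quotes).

Token 1: literal('J'). Output: "J"
Token 2: literal('F'). Output: "JF"
Token 3: backref(off=1, len=1). Copied 'F' from pos 1. Output: "JFF"
Token 4: backref(off=2, len=1). Copied 'F' from pos 1. Output: "JFFF"
Token 5: literal('G'). Output: "JFFFG"
Token 6: literal('B'). Output: "JFFFGB"
Token 7: literal('U'). Output: "JFFFGBU"
Token 8: backref(off=3, len=1). Copied 'G' from pos 4. Output: "JFFFGBUG"
Token 9: literal('V'). Output: "JFFFGBUGV"

Answer: JFFFGBUGV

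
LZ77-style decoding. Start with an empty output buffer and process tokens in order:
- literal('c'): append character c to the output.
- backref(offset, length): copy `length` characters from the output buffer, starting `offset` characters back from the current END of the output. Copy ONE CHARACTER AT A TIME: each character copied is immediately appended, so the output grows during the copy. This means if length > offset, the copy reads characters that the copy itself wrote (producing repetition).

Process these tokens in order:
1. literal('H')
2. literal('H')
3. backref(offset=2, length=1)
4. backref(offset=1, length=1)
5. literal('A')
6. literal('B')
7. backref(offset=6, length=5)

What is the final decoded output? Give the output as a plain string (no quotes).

Answer: HHHHABHHHHA

Derivation:
Token 1: literal('H'). Output: "H"
Token 2: literal('H'). Output: "HH"
Token 3: backref(off=2, len=1). Copied 'H' from pos 0. Output: "HHH"
Token 4: backref(off=1, len=1). Copied 'H' from pos 2. Output: "HHHH"
Token 5: literal('A'). Output: "HHHHA"
Token 6: literal('B'). Output: "HHHHAB"
Token 7: backref(off=6, len=5). Copied 'HHHHA' from pos 0. Output: "HHHHABHHHHA"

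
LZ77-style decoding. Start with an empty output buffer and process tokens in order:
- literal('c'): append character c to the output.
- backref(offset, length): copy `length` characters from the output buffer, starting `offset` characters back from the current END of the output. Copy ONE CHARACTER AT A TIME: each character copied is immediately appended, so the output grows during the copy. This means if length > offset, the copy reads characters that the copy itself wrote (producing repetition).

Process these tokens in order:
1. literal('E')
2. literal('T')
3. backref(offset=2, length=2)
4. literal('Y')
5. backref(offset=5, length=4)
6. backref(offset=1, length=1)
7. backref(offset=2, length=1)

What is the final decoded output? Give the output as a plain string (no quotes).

Answer: ETETYETETTT

Derivation:
Token 1: literal('E'). Output: "E"
Token 2: literal('T'). Output: "ET"
Token 3: backref(off=2, len=2). Copied 'ET' from pos 0. Output: "ETET"
Token 4: literal('Y'). Output: "ETETY"
Token 5: backref(off=5, len=4). Copied 'ETET' from pos 0. Output: "ETETYETET"
Token 6: backref(off=1, len=1). Copied 'T' from pos 8. Output: "ETETYETETT"
Token 7: backref(off=2, len=1). Copied 'T' from pos 8. Output: "ETETYETETTT"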